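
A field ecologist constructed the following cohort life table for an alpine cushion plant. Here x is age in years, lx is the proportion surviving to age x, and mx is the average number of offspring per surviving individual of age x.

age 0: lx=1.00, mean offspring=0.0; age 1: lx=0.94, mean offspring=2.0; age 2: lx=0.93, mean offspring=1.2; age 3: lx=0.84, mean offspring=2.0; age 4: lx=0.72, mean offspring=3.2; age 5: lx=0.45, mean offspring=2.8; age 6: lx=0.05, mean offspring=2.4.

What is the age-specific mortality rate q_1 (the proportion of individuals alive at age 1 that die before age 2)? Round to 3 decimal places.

0.011

q_1 = (l_1 − l_2) / l_1 = (0.94 − 0.93) / 0.94
     = 0.01 / 0.94 = 0.010638… → 0.011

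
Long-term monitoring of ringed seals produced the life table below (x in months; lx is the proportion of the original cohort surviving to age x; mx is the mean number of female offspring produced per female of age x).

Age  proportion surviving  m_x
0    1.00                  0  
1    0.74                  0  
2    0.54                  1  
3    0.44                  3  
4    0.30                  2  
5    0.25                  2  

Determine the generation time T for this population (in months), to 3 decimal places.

3.358

lx·mx: 0, 0, 0.54, 1.32, 0.6, 0.5 → R0 = 2.96
x·lx·mx: 0, 0, 1.08, 3.96, 2.4, 2.5 → Σ = 9.94
T = 9.94 / 2.96 = 3.358108… → 3.358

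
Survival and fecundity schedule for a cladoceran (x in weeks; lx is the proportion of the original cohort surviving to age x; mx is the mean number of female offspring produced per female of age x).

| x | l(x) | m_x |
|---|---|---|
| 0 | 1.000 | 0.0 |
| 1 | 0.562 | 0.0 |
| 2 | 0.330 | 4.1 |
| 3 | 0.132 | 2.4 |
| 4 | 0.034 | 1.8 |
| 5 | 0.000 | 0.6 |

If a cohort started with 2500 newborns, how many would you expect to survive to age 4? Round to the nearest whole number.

85

Expected survivors = N0 · l_4 = 2500 × 0.034 = 85 → 85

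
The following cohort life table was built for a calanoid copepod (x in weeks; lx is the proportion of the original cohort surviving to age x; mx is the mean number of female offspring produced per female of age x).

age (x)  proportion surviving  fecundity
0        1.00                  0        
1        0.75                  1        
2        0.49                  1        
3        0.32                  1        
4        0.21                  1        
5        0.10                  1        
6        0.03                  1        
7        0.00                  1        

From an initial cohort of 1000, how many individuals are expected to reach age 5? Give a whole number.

100

Expected survivors = N0 · l_5 = 1000 × 0.10 = 100 → 100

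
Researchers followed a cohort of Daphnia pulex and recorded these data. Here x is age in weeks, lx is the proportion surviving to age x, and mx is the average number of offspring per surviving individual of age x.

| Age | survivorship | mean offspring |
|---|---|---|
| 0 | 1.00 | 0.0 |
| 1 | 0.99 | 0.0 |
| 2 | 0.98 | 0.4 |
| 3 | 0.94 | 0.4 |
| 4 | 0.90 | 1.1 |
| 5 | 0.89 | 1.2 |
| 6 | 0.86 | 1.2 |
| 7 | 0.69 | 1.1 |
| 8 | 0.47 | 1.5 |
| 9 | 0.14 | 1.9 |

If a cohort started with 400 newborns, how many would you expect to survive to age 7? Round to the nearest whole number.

Expected survivors = N0 · l_7 = 400 × 0.69 = 276 → 276

276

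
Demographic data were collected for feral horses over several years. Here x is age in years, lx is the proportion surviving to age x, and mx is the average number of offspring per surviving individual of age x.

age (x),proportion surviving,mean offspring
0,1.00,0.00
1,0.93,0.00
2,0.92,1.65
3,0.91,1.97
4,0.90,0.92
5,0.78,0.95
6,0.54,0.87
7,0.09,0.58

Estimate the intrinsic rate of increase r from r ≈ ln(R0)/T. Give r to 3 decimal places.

0.489

R0 = Σ lx·mx = 0 + 0 + 1.518 + 1.7927 + 0.828 + 0.741 + 0.4698 + 0.0522 = 5.4017
Σ x·lx·mx = 18.6153; T = 18.6153/5.4017 = 3.44619…
r ≈ ln(R0)/T = ln(5.4017)/3.44619… = 0.48944… → 0.489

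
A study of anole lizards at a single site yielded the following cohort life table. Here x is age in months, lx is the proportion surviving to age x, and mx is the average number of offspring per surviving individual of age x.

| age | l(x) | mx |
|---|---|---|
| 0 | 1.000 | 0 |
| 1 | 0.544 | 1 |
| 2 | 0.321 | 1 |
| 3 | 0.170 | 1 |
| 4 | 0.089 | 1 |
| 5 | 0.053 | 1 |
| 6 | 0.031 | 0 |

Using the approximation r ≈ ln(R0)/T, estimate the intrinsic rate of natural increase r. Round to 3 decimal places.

0.083

R0 = Σ lx·mx = 0 + 0.544 + 0.321 + 0.17 + 0.089 + 0.053 + 0 = 1.177
Σ x·lx·mx = 2.317; T = 2.317/1.177 = 1.96856…
r ≈ ln(R0)/T = ln(1.177)/1.96856… = 0.08279… → 0.083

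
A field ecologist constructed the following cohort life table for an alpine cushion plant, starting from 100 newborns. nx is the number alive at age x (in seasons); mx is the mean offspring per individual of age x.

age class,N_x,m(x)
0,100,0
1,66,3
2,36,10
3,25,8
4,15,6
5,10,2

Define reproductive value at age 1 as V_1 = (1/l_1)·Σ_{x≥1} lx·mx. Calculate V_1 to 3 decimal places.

13.152

lx = nx/n0 = nx/100: 1, 0.66, 0.36, 0.25, 0.15, 0.1
lx·mx for x ≥ 1: 1.98, 3.6, 2, 0.9, 0.2 → sum = 8.68
V_1 = 8.68 / l_1 = 8.68 / 0.66 = 13.151515… → 13.152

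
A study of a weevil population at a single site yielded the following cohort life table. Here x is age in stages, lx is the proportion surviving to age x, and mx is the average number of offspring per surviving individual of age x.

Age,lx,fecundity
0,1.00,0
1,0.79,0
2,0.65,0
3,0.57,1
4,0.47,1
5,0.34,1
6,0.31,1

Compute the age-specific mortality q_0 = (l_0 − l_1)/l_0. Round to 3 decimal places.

q_0 = (l_0 − l_1) / l_0 = (1 − 0.79) / 1
     = 0.21 / 1 = 0.21 → 0.210

0.210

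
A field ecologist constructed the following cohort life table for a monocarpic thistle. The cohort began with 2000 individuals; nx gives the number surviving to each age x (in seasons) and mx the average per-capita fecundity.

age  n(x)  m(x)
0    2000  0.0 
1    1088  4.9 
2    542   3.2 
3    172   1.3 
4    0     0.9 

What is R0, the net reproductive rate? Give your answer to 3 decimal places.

3.645

lx = nx/n0 = nx/2000: 1, 0.544, 0.271, 0.086, 0
lx·mx by age: 0, 2.6656, 0.8672, 0.1118, 0
R0 = Σ lx·mx = 3.6446 → 3.645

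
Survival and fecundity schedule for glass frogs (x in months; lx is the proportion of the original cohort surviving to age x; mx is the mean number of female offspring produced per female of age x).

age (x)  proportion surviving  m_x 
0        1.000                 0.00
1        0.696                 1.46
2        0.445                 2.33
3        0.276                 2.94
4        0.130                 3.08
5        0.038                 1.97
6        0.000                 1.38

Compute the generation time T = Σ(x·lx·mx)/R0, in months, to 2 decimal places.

lx·mx: 0, 1.01616, 1.03685, 0.81144, 0.4004, 0.07486, 0 → R0 = 3.33971
x·lx·mx: 0, 1.01616, 2.0737, 2.43432, 1.6016, 0.3743, 0 → Σ = 7.50008
T = 7.50008 / 3.33971 = 2.245728… → 2.25

2.25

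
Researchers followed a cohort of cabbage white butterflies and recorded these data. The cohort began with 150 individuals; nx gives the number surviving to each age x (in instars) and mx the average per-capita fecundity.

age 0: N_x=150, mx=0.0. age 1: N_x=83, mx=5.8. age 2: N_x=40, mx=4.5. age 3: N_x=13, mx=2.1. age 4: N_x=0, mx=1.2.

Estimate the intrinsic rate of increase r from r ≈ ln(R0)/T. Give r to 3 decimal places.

1.137

lx = nx/n0 = nx/150: 1, 0.55333…, 0.26667…, 0.08667…, 0
R0 = Σ lx·mx = 0 + 3.20933… + 1.2… + 0.182… + 0 = 4.591333…
Σ x·lx·mx = 6.155333…; T = 6.155333…/4.591333… = 1.34064…
r ≈ ln(R0)/T = ln(4.591333…)/1.34064… = 1.1369… → 1.137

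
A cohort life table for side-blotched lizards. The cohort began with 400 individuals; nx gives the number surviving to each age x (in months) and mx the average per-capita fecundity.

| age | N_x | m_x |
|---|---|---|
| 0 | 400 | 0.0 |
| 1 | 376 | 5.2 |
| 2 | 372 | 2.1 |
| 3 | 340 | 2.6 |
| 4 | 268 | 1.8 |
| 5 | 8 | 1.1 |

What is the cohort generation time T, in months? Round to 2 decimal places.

1.98

lx = nx/n0 = nx/400: 1, 0.94, 0.93, 0.85, 0.67, 0.02
lx·mx: 0, 4.888, 1.953, 2.21, 1.206, 0.022 → R0 = 10.279
x·lx·mx: 0, 4.888, 3.906, 6.63, 4.824, 0.11 → Σ = 20.358
T = 20.358 / 10.279 = 1.980543… → 1.98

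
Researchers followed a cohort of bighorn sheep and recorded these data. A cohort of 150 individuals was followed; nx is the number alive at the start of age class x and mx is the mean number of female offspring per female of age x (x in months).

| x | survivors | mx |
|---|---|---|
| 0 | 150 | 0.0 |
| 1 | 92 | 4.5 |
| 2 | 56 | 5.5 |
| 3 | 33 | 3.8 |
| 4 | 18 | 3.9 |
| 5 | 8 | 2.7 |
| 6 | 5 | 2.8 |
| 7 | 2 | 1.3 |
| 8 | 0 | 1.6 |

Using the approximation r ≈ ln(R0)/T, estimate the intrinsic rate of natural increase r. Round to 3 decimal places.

0.933

lx = nx/n0 = nx/150: 1, 0.61333…, 0.37333…, 0.22, 0.12, 0.05333…, 0.03333…, 0.01333…, 0
R0 = Σ lx·mx = 0 + 2.76… + 2.05333… + 0.836 + 0.468 + 0.144… + 0.09333… + 0.01733… + 0 = 6.372…
Σ x·lx·mx = 12.648…; T = 12.648…/6.372… = 1.98493…
r ≈ ln(R0)/T = ln(6.372…)/1.98493… = 0.93298… → 0.933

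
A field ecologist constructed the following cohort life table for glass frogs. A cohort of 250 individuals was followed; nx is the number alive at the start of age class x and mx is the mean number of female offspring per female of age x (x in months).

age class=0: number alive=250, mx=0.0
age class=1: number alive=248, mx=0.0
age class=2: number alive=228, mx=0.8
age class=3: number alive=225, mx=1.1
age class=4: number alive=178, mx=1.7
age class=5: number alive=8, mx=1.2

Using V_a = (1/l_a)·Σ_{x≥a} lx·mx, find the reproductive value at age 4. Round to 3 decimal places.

1.754

lx = nx/n0 = nx/250: 1, 0.992, 0.912, 0.9, 0.712, 0.032
lx·mx for x ≥ 4: 1.2104, 0.0384 → sum = 1.2488
V_4 = 1.2488 / l_4 = 1.2488 / 0.712 = 1.753933… → 1.754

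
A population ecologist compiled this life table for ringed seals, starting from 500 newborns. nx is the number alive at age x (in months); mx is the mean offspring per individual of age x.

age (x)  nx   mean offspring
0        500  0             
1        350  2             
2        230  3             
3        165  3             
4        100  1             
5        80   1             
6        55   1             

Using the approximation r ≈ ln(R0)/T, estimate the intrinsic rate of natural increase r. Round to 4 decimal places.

0.6523

lx = nx/n0 = nx/500: 1, 0.7, 0.46, 0.33, 0.2, 0.16, 0.11
R0 = Σ lx·mx = 0 + 1.4 + 1.38 + 0.99 + 0.2 + 0.16 + 0.11 = 4.24
Σ x·lx·mx = 9.39; T = 9.39/4.24 = 2.21462…
r ≈ ln(R0)/T = ln(4.24)/2.21462… = 0.652284… → 0.6523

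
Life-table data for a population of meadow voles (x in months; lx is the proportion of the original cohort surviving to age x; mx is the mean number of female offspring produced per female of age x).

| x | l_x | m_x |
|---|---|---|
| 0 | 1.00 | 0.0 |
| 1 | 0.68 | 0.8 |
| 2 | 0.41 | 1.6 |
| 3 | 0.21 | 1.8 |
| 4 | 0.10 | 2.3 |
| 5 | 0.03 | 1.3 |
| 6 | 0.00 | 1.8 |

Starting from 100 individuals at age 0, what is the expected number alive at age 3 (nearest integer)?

21

Expected survivors = N0 · l_3 = 100 × 0.21 = 21 → 21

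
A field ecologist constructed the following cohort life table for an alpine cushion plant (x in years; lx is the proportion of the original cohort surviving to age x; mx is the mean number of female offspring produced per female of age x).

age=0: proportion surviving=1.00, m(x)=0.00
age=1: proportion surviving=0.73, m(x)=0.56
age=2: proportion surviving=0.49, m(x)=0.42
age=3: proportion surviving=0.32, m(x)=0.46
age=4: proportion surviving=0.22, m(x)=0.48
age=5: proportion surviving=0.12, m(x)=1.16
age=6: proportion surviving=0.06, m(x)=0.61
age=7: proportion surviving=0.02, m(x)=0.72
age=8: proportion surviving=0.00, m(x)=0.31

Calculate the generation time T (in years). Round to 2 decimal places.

lx·mx: 0, 0.4088, 0.2058, 0.1472, 0.1056, 0.1392, 0.0366, 0.0144, 0 → R0 = 1.0576
x·lx·mx: 0, 0.4088, 0.4116, 0.4416, 0.4224, 0.696, 0.2196, 0.1008, 0 → Σ = 2.7008
T = 2.7008 / 1.0576 = 2.553707… → 2.55

2.55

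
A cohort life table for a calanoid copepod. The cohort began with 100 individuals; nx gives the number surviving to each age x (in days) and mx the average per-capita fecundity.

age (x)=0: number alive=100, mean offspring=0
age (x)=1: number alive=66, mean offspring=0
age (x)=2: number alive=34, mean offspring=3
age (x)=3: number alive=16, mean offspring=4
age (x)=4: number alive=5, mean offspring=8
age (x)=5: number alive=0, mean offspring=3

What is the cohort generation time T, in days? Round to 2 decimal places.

2.70

lx = nx/n0 = nx/100: 1, 0.66, 0.34, 0.16, 0.05, 0
lx·mx: 0, 0, 1.02, 0.64, 0.4, 0 → R0 = 2.06
x·lx·mx: 0, 0, 2.04, 1.92, 1.6, 0 → Σ = 5.56
T = 5.56 / 2.06 = 2.699029… → 2.70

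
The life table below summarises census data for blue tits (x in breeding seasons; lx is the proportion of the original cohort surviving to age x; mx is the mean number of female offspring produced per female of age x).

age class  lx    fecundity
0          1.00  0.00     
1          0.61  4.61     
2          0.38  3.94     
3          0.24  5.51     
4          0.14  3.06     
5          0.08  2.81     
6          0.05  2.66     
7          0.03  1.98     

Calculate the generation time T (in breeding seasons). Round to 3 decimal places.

2.134

lx·mx: 0, 2.8121, 1.4972, 1.3224, 0.4284, 0.2248, 0.133, 0.0594 → R0 = 6.4773
x·lx·mx: 0, 2.8121, 2.9944, 3.9672, 1.7136, 1.124, 0.798, 0.4158 → Σ = 13.8251
T = 13.8251 / 6.4773 = 2.134392… → 2.134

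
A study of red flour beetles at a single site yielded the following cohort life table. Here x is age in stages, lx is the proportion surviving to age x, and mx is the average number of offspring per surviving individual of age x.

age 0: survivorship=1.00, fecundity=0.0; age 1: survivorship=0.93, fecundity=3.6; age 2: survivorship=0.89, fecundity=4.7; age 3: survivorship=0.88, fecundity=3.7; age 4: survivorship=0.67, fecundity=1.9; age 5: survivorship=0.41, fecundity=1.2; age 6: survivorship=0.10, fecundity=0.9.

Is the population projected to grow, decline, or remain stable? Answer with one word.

R0 = Σ lx·mx = 0 + 3.348 + 4.183 + 3.256 + 1.273 + 0.492 + 0.09 = 12.642
R0 > 1, so the population is growing.

growing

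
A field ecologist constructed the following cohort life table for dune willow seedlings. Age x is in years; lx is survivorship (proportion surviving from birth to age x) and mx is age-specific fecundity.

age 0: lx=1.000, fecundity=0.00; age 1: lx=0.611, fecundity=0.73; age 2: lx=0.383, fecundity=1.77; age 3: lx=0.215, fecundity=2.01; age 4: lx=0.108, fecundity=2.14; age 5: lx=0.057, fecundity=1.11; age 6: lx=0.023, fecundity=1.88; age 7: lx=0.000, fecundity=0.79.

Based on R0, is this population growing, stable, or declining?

growing

R0 = Σ lx·mx = 0 + 0.44603 + 0.67791 + 0.43215 + 0.23112 + 0.06327 + 0.04324 + 0 = 1.89372
R0 > 1, so the population is growing.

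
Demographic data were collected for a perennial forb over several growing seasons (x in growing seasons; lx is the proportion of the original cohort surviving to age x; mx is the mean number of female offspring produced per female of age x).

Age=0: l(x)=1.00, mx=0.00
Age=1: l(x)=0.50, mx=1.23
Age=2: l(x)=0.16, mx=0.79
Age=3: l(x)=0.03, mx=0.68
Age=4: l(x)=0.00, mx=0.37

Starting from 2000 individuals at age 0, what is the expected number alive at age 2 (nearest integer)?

320

Expected survivors = N0 · l_2 = 2000 × 0.16 = 320 → 320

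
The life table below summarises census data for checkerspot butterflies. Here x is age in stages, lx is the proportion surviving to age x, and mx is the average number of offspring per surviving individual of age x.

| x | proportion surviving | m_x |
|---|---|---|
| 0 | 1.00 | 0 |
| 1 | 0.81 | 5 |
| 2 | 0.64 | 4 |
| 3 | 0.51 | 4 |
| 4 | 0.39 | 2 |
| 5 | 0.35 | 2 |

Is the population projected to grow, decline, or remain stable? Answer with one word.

R0 = Σ lx·mx = 0 + 4.05 + 2.56 + 2.04 + 0.78 + 0.7 = 10.13
R0 > 1, so the population is growing.

growing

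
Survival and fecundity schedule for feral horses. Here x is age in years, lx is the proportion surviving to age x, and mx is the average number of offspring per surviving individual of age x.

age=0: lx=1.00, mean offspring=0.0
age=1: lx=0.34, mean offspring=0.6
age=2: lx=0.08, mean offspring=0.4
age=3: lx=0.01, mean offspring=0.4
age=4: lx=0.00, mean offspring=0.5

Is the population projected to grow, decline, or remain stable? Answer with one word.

declining

R0 = Σ lx·mx = 0 + 0.204 + 0.032 + 0.004 + 0 = 0.24
R0 < 1, so the population is declining.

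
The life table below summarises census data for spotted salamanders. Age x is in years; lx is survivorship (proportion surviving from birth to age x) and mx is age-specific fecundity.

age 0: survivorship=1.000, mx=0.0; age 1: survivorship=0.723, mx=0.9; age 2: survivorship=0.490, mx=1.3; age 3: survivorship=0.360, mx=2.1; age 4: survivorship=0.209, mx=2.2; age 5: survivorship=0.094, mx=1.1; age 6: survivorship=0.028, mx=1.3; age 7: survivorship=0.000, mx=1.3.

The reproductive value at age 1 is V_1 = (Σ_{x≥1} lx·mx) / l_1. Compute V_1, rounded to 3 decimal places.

3.656

lx·mx for x ≥ 1: 0.6507, 0.637, 0.756, 0.4598, 0.1034, 0.0364, 0 → sum = 2.6433
V_1 = 2.6433 / l_1 = 2.6433 / 0.723 = 3.656017… → 3.656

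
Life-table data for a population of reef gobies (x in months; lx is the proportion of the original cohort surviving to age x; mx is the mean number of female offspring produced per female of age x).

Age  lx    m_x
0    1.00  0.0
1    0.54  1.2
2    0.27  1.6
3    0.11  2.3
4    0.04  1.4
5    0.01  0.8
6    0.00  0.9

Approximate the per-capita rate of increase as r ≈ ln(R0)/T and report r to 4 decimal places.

R0 = Σ lx·mx = 0 + 0.648 + 0.432 + 0.253 + 0.056 + 0.008 + 0 = 1.397
Σ x·lx·mx = 2.535; T = 2.535/1.397 = 1.8146…
r ≈ ln(R0)/T = ln(1.397)/1.8146… = 0.184243… → 0.1842

0.1842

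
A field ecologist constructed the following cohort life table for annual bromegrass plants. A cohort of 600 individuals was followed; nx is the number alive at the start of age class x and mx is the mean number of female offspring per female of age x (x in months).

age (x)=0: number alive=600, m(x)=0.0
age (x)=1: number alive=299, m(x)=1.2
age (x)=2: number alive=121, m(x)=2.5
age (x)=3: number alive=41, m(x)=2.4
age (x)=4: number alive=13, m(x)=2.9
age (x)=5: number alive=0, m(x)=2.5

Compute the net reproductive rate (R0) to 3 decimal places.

lx = nx/n0 = nx/600: 1, 0.49833…, 0.20167…, 0.06833…, 0.02167…, 0
lx·mx by age: 0, 0.598…, 0.504167…, 0.164…, 0.062833…, 0
R0 = Σ lx·mx = 1.329… → 1.329

1.329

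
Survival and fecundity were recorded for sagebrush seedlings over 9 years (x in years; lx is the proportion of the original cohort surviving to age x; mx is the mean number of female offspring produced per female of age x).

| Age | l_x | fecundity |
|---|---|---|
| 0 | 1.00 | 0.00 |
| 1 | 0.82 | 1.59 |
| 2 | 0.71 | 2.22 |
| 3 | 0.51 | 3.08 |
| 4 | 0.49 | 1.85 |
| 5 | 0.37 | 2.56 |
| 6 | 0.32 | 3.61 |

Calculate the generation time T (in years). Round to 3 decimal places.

lx·mx: 0, 1.3038, 1.5762, 1.5708, 0.9065, 0.9472, 1.1552 → R0 = 7.4597
x·lx·mx: 0, 1.3038, 3.1524, 4.7124, 3.626, 4.736, 6.9312 → Σ = 24.4618
T = 24.4618 / 7.4597 = 3.279194… → 3.279

3.279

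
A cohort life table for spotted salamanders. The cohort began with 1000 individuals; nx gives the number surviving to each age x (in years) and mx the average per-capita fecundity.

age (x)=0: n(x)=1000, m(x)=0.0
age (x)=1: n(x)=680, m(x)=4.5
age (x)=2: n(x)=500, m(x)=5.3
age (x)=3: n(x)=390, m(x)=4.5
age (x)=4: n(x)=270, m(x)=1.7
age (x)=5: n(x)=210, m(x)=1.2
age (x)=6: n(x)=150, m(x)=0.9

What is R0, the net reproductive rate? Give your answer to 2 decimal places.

8.31

lx = nx/n0 = nx/1000: 1, 0.68, 0.5, 0.39, 0.27, 0.21, 0.15
lx·mx by age: 0, 3.06, 2.65, 1.755, 0.459, 0.252, 0.135
R0 = Σ lx·mx = 8.311 → 8.31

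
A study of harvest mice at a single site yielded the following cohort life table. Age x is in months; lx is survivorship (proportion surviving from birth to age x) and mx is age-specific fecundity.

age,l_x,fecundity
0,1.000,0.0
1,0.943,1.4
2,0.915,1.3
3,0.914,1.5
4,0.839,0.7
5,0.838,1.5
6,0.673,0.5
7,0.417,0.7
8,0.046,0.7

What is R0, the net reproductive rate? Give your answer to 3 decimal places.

6.386

lx·mx by age: 0, 1.3202, 1.1895, 1.371, 0.5873, 1.257, 0.3365, 0.2919, 0.0322
R0 = Σ lx·mx = 6.3856 → 6.386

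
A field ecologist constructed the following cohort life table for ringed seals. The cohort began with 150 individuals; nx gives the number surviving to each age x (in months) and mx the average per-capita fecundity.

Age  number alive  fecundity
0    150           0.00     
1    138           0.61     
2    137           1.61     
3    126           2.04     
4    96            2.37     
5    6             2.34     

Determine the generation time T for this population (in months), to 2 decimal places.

2.83

lx = nx/n0 = nx/150: 1, 0.92, 0.91333…, 0.84, 0.64, 0.04
lx·mx: 0, 0.5612, 1.470467…, 1.7136, 1.5168, 0.0936 → R0 = 5.355667…
x·lx·mx: 0, 0.5612, 2.940933…, 5.1408, 6.0672, 0.468 → Σ = 15.178133…
T = 15.178133… / 5.355667… = 2.834032… → 2.83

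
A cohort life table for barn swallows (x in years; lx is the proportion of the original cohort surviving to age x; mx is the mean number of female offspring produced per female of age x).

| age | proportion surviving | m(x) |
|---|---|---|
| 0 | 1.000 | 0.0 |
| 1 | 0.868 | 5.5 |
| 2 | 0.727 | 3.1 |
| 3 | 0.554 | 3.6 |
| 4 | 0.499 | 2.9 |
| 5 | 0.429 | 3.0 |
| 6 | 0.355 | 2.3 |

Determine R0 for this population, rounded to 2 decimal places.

lx·mx by age: 0, 4.774, 2.2537, 1.9944, 1.4471, 1.287, 0.8165
R0 = Σ lx·mx = 12.5727 → 12.57

12.57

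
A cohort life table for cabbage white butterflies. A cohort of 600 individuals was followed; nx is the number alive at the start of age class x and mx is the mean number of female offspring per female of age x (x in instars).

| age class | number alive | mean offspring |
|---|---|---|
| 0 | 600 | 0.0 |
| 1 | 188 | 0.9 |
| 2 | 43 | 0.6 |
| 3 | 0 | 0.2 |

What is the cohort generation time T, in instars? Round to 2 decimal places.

1.13

lx = nx/n0 = nx/600: 1, 0.31333…, 0.07167…, 0
lx·mx: 0, 0.282…, 0.043…, 0 → R0 = 0.325…
x·lx·mx: 0, 0.282…, 0.086…, 0 → Σ = 0.368…
T = 0.368… / 0.325… = 1.132308… → 1.13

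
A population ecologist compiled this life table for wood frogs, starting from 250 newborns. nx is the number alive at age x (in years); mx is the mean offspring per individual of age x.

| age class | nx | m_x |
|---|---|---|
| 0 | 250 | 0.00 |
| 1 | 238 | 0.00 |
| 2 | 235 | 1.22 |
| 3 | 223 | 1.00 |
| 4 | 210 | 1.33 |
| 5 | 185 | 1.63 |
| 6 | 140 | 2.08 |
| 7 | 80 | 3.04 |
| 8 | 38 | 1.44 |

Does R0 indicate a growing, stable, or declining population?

growing

lx = nx/n0 = nx/250: 1, 0.952, 0.94, 0.892, 0.84, 0.74, 0.56, 0.32, 0.152
R0 = Σ lx·mx = 0 + 0 + 1.1468 + 0.892 + 1.1172 + 1.2062 + 1.1648 + 0.9728 + 0.21888 = 6.71868
R0 > 1, so the population is growing.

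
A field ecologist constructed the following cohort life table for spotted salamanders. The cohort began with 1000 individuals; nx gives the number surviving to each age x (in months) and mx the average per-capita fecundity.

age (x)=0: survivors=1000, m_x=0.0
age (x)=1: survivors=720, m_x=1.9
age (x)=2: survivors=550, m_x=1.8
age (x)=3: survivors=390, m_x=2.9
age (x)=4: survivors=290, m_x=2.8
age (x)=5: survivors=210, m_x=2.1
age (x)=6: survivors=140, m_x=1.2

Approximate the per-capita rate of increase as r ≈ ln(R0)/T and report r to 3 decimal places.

lx = nx/n0 = nx/1000: 1, 0.72, 0.55, 0.39, 0.29, 0.21, 0.14
R0 = Σ lx·mx = 0 + 1.368 + 0.99 + 1.131 + 0.812 + 0.441 + 0.168 = 4.91
Σ x·lx·mx = 13.202; T = 13.202/4.91 = 2.6888…
r ≈ ln(R0)/T = ln(4.91)/2.6888… = 0.59182… → 0.592

0.592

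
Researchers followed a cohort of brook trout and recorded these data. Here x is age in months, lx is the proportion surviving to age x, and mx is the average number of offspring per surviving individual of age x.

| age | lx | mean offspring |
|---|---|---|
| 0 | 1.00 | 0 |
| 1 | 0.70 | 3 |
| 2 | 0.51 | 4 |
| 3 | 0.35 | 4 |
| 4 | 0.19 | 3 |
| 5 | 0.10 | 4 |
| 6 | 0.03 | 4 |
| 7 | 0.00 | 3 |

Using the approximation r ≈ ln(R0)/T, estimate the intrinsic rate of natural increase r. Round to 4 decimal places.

0.8154

R0 = Σ lx·mx = 0 + 2.1 + 2.04 + 1.4 + 0.57 + 0.4 + 0.12 + 0 = 6.63
Σ x·lx·mx = 15.38; T = 15.38/6.63 = 2.31976…
r ≈ ln(R0)/T = ln(6.63)/2.31976… = 0.815432… → 0.8154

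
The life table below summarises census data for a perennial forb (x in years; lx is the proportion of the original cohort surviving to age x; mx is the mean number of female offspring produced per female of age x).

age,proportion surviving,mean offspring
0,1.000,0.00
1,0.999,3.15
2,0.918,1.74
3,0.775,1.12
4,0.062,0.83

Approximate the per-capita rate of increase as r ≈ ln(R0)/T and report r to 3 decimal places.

1.073

R0 = Σ lx·mx = 0 + 3.14685 + 1.59732 + 0.868 + 0.05146 = 5.66363
Σ x·lx·mx = 9.15133; T = 9.15133/5.66363 = 1.61581…
r ≈ ln(R0)/T = ln(5.66363)/1.61581… = 1.07319… → 1.073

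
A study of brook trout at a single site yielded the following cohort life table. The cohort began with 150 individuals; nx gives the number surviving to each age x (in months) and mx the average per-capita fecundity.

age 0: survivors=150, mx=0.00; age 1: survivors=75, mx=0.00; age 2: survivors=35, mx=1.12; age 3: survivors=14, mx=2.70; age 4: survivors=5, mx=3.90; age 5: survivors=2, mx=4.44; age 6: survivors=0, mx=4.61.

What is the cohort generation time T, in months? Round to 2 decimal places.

2.98

lx = nx/n0 = nx/150: 1, 0.5, 0.23333…, 0.09333…, 0.03333…, 0.01333…, 0
lx·mx: 0, 0, 0.261333…, 0.252…, 0.13…, 0.0592…, 0 → R0 = 0.702533…
x·lx·mx: 0, 0, 0.522667…, 0.756…, 0.52…, 0.296…, 0 → Σ = 2.094667…
T = 2.094667… / 0.702533… = 2.98159… → 2.98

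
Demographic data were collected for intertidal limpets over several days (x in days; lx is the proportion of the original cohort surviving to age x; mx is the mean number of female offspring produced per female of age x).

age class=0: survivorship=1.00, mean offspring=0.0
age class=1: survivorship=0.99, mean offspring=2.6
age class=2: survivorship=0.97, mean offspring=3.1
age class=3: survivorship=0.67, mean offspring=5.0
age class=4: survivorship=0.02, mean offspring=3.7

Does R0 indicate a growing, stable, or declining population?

R0 = Σ lx·mx = 0 + 2.574 + 3.007 + 3.35 + 0.074 = 9.005
R0 > 1, so the population is growing.

growing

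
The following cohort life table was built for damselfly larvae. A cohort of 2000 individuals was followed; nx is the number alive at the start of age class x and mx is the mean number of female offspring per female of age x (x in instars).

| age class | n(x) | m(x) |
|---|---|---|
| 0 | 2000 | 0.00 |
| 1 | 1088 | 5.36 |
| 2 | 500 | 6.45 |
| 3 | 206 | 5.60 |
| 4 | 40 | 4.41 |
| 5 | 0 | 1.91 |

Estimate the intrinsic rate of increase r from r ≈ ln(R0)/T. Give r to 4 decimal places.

1.0403

lx = nx/n0 = nx/2000: 1, 0.544, 0.25, 0.103, 0.02, 0
R0 = Σ lx·mx = 0 + 2.91584 + 1.6125 + 0.5768 + 0.0882 + 0 = 5.19334
Σ x·lx·mx = 8.22404; T = 8.22404/5.19334 = 1.58357…
r ≈ ln(R0)/T = ln(5.19334)/1.58357… = 1.04029… → 1.0403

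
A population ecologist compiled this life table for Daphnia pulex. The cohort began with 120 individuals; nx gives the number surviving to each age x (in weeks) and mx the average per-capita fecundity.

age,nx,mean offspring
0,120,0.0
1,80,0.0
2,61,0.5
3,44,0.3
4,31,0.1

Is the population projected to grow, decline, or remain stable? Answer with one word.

declining

lx = nx/n0 = nx/120: 1, 0.66667…, 0.50833…, 0.36667…, 0.25833…
R0 = Σ lx·mx = 0 + 0 + 0.254167… + 0.11… + 0.025833… = 0.39…
R0 < 1, so the population is declining.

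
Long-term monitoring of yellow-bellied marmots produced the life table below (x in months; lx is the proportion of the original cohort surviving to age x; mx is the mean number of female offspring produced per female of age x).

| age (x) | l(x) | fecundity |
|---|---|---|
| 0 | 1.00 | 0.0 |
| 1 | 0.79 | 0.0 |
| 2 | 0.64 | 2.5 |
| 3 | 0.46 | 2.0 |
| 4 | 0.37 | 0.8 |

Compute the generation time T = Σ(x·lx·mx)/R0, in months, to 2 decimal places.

2.54

lx·mx: 0, 0, 1.6, 0.92, 0.296 → R0 = 2.816
x·lx·mx: 0, 0, 3.2, 2.76, 1.184 → Σ = 7.144
T = 7.144 / 2.816 = 2.536932… → 2.54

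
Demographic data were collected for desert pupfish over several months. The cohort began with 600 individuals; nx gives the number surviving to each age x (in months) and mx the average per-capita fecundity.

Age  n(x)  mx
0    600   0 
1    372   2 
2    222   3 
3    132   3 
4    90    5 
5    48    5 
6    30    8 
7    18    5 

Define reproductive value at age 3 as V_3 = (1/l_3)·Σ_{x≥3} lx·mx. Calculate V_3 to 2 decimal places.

lx = nx/n0 = nx/600: 1, 0.62, 0.37, 0.22, 0.15, 0.08, 0.05, 0.03
lx·mx for x ≥ 3: 0.66, 0.75, 0.4, 0.4, 0.15 → sum = 2.36
V_3 = 2.36 / l_3 = 2.36 / 0.22 = 10.727273… → 10.73

10.73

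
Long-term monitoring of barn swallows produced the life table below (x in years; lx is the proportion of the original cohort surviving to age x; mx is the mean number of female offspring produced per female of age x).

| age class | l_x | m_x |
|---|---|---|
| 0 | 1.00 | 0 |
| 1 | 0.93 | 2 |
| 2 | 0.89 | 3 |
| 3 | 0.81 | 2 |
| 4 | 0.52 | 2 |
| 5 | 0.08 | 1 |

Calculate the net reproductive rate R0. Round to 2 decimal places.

lx·mx by age: 0, 1.86, 2.67, 1.62, 1.04, 0.08
R0 = Σ lx·mx = 7.27 → 7.27

7.27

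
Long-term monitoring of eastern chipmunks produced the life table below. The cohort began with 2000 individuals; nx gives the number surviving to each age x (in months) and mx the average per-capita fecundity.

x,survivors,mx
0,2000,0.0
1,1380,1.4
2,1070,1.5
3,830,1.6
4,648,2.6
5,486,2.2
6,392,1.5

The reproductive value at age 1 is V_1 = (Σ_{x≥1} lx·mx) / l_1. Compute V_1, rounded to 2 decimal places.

lx = nx/n0 = nx/2000: 1, 0.69, 0.535, 0.415, 0.324, 0.243, 0.196
lx·mx for x ≥ 1: 0.966, 0.8025, 0.664, 0.8424, 0.5346, 0.294 → sum = 4.1035
V_1 = 4.1035 / l_1 = 4.1035 / 0.69 = 5.947101… → 5.95

5.95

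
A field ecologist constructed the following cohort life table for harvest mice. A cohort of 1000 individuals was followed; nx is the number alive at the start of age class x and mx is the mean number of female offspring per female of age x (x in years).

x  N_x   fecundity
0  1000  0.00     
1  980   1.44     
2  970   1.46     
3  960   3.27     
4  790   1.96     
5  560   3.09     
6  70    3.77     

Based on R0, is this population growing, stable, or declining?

growing

lx = nx/n0 = nx/1000: 1, 0.98, 0.97, 0.96, 0.79, 0.56, 0.07
R0 = Σ lx·mx = 0 + 1.4112 + 1.4162 + 3.1392 + 1.5484 + 1.7304 + 0.2639 = 9.5093
R0 > 1, so the population is growing.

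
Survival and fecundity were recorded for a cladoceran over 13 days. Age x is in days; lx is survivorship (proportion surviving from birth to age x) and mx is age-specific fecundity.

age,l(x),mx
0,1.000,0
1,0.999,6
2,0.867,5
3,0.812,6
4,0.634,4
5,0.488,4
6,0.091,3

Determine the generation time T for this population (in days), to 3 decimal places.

lx·mx: 0, 5.994, 4.335, 4.872, 2.536, 1.952, 0.273 → R0 = 19.962
x·lx·mx: 0, 5.994, 8.67, 14.616, 10.144, 9.76, 1.638 → Σ = 50.822
T = 50.822 / 19.962 = 2.545937… → 2.546

2.546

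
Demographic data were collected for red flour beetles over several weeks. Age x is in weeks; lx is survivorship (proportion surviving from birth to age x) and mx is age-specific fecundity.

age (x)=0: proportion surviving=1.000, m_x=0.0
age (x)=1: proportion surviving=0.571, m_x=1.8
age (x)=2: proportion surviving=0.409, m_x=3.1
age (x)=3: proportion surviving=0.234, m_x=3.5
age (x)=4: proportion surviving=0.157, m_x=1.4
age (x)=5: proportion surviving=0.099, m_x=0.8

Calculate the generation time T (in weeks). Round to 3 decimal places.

lx·mx: 0, 1.0278, 1.2679, 0.819, 0.2198, 0.0792 → R0 = 3.4137
x·lx·mx: 0, 1.0278, 2.5358, 2.457, 0.8792, 0.396 → Σ = 7.2958
T = 7.2958 / 3.4137 = 2.137212… → 2.137

2.137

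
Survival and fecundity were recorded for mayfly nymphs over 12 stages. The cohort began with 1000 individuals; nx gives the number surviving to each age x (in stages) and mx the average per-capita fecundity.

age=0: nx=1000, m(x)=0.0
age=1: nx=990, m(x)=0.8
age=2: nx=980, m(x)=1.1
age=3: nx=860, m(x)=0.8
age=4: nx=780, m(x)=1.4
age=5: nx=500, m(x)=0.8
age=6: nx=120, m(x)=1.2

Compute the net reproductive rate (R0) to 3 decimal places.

4.194

lx = nx/n0 = nx/1000: 1, 0.99, 0.98, 0.86, 0.78, 0.5, 0.12
lx·mx by age: 0, 0.792, 1.078, 0.688, 1.092, 0.4, 0.144
R0 = Σ lx·mx = 4.194 → 4.194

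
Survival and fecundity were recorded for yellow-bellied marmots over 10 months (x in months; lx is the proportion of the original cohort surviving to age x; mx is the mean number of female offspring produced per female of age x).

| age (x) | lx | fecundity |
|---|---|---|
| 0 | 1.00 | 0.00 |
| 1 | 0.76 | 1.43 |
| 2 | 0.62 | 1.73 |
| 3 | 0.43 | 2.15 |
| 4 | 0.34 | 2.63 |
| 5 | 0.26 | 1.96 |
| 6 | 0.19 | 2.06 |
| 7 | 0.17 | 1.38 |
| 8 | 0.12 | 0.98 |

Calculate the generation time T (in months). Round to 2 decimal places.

lx·mx: 0, 1.0868, 1.0726, 0.9245, 0.8942, 0.5096, 0.3914, 0.2346, 0.1176 → R0 = 5.2313
x·lx·mx: 0, 1.0868, 2.1452, 2.7735, 3.5768, 2.548, 2.3484, 1.6422, 0.9408 → Σ = 17.0617
T = 17.0617 / 5.2313 = 3.261465… → 3.26

3.26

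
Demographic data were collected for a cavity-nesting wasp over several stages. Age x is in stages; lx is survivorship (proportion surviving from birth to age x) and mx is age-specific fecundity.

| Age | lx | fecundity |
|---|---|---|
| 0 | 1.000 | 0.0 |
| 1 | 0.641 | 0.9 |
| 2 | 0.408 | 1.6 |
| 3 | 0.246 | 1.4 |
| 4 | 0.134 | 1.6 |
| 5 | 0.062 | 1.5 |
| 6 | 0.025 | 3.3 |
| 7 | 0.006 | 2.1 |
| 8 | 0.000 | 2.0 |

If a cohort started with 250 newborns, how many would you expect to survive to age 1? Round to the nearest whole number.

Expected survivors = N0 · l_1 = 250 × 0.641 = 160.25 → 160

160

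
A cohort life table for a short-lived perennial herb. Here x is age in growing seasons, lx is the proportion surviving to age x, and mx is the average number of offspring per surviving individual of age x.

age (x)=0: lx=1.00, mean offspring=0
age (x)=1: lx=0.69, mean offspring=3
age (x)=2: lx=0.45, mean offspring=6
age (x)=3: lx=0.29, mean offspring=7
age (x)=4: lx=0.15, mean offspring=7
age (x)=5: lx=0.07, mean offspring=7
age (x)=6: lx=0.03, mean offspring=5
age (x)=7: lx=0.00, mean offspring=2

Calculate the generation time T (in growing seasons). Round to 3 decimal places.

lx·mx: 0, 2.07, 2.7, 2.03, 1.05, 0.49, 0.15, 0 → R0 = 8.49
x·lx·mx: 0, 2.07, 5.4, 6.09, 4.2, 2.45, 0.9, 0 → Σ = 21.11
T = 21.11 / 8.49 = 2.486455… → 2.486

2.486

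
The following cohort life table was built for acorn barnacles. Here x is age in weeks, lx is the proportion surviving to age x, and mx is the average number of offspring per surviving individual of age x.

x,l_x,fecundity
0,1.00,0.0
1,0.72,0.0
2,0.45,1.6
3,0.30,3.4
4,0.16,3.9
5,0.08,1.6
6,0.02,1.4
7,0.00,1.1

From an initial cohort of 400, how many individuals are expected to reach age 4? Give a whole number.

Expected survivors = N0 · l_4 = 400 × 0.16 = 64 → 64

64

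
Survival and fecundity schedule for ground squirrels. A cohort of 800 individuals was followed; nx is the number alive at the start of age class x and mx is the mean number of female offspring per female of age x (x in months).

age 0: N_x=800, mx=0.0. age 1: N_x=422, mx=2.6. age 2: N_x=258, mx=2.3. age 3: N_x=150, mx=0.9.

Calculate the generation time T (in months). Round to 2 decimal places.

1.47

lx = nx/n0 = nx/800: 1, 0.5275, 0.3225, 0.1875
lx·mx: 0, 1.3715, 0.74175, 0.16875 → R0 = 2.282
x·lx·mx: 0, 1.3715, 1.4835, 0.50625 → Σ = 3.36125
T = 3.36125 / 2.282 = 1.47294… → 1.47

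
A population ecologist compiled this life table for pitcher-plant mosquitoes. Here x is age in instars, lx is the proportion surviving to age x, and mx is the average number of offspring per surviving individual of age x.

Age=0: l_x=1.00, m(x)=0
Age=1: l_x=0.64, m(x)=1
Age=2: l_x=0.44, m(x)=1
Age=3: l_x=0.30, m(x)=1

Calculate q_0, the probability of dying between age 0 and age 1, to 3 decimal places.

q_0 = (l_0 − l_1) / l_0 = (1 − 0.64) / 1
     = 0.36 / 1 = 0.36 → 0.360

0.360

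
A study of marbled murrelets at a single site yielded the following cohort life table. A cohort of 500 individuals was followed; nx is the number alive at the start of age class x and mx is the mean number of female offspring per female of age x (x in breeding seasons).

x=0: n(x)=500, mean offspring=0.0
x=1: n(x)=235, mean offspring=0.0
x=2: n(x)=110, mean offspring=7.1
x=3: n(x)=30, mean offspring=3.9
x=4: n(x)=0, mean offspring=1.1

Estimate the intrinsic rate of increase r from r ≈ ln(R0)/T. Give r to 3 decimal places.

lx = nx/n0 = nx/500: 1, 0.47, 0.22, 0.06, 0
R0 = Σ lx·mx = 0 + 0 + 1.562 + 0.234 + 0 = 1.796
Σ x·lx·mx = 3.826; T = 3.826/1.796 = 2.13029…
r ≈ ln(R0)/T = ln(1.796)/2.13029… = 0.27487… → 0.275

0.275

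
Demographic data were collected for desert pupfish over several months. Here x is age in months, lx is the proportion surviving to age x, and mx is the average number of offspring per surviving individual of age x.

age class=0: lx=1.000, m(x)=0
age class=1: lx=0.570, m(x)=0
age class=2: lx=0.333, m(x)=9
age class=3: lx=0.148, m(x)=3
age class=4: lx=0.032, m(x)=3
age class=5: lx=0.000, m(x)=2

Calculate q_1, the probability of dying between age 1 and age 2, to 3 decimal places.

0.416

q_1 = (l_1 − l_2) / l_1 = (0.57 − 0.333) / 0.57
     = 0.237 / 0.57 = 0.415789… → 0.416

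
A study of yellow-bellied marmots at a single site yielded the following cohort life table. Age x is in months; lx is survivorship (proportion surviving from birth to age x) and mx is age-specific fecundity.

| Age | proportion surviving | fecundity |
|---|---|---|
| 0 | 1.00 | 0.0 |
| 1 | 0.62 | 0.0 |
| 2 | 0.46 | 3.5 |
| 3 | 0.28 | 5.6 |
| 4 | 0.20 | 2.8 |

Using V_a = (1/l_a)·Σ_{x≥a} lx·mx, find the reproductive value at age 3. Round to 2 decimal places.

7.60

lx·mx for x ≥ 3: 1.568, 0.56 → sum = 2.128
V_3 = 2.128 / l_3 = 2.128 / 0.28 = 7.6 → 7.60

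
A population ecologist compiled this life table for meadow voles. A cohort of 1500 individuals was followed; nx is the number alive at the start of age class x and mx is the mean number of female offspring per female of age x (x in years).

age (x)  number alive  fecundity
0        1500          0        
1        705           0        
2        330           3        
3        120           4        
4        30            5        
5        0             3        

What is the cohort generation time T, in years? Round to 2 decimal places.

2.48

lx = nx/n0 = nx/1500: 1, 0.47, 0.22, 0.08, 0.02, 0
lx·mx: 0, 0, 0.66, 0.32, 0.1, 0 → R0 = 1.08
x·lx·mx: 0, 0, 1.32, 0.96, 0.4, 0 → Σ = 2.68
T = 2.68 / 1.08 = 2.481481… → 2.48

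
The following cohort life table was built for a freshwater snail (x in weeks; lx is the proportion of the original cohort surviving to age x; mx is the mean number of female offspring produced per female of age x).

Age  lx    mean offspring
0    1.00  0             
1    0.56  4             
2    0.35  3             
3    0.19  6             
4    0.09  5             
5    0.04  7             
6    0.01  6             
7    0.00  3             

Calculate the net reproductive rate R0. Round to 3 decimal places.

5.220

lx·mx by age: 0, 2.24, 1.05, 1.14, 0.45, 0.28, 0.06, 0
R0 = Σ lx·mx = 5.22 → 5.220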